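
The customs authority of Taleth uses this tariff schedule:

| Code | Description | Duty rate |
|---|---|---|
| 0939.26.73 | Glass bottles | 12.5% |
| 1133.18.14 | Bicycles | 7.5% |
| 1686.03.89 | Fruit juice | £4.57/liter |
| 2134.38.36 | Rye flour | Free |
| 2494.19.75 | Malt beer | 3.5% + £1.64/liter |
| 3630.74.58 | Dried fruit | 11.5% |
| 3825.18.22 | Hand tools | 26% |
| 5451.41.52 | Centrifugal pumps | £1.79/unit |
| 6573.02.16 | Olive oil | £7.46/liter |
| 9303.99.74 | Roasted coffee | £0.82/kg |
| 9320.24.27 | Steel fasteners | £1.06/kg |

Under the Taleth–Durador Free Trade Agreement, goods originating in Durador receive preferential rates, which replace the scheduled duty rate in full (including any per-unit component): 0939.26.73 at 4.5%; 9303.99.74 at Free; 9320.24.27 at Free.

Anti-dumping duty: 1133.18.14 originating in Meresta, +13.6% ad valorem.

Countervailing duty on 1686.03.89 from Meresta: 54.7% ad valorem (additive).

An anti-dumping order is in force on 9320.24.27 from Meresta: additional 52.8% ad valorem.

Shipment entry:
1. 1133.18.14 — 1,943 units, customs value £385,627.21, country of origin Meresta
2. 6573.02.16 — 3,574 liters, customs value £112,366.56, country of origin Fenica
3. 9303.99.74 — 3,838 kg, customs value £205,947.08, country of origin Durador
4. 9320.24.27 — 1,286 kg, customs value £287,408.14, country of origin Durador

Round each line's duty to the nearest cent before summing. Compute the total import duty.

£108,029.38

Line 1 (1133.18.14, Meresta, 1,943 units, £385,627.21):
Base rate for 1133.18.14 is 7.5%.
Additional duty on 1133.18.14 from Meresta: +13.6%. Applied ad valorem rate: 7.5% + 13.6% = 21.1%.
Duty = £385,627.21 × 21.1% = £81,367.34.
Line 2 (6573.02.16, Fenica, 3,574 liters, £112,366.56):
Base rate for 6573.02.16 is £7.46/liter.
Duty = 3,574 × £7.46 = £26,662.04.
Line 3 (9303.99.74, Durador, 3,838 kg, £205,947.08):
Base rate for 9303.99.74 is £0.82/kg.
Origin Durador qualifies under the Taleth–Durador agreement and 9303.99.74 is covered: preferential rate Free applies instead.
Duty = £205,947.08 × 0% = £0.00.
Line 4 (9320.24.27, Durador, 1,286 kg, £287,408.14):
Base rate for 9320.24.27 is £1.06/kg.
Origin Durador qualifies under the Taleth–Durador agreement and 9320.24.27 is covered: preferential rate Free applies instead.
The additional-duty order on 9320.24.27 targets Meresta, not Durador; it does not apply.
Duty = £287,408.14 × 0% = £0.00.
Total = £81,367.34 + £26,662.04 + £0.00 + £0.00 = £108,029.38.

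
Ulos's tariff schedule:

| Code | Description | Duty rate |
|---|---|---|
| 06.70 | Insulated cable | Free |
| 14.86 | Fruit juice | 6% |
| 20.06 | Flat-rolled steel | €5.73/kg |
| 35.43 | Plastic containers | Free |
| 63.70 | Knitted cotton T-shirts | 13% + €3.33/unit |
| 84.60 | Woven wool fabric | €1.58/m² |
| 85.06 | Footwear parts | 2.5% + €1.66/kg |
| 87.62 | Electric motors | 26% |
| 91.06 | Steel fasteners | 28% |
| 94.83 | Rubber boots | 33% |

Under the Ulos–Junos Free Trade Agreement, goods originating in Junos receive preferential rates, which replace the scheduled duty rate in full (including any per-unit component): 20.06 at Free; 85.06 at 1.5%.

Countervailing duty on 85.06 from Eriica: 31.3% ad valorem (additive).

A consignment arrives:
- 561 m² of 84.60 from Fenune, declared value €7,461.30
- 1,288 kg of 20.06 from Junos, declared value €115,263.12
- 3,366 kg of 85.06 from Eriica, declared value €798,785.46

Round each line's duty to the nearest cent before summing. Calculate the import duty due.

€276,463.43

Line 1 (84.60, Fenune, 561 m², €7,461.30):
Base rate for 84.60 is €1.58/m².
Duty = 561 × €1.58 = €886.38.
Line 2 (20.06, Junos, 1,288 kg, €115,263.12):
Base rate for 20.06 is €5.73/kg.
Origin Junos qualifies under the Ulos–Junos agreement and 20.06 is covered: preferential rate Free applies instead.
Duty = €115,263.12 × 0% = €0.00.
Line 3 (85.06, Eriica, 3,366 kg, €798,785.46):
Base rate for 85.06 is 2.5% + €1.66/kg.
85.06 has an FTA preferential rate, but origin Eriica is not Junos; base rate stands.
Additional duty on 85.06 from Eriica: +31.3%. Applied ad valorem rate: 2.5% + 31.3% = 33.8%.
Duty = €798,785.46 × 33.8% + 3,366 × €1.66 = €275,577.05.
Total = €886.38 + €0.00 + €275,577.05 = €276,463.43.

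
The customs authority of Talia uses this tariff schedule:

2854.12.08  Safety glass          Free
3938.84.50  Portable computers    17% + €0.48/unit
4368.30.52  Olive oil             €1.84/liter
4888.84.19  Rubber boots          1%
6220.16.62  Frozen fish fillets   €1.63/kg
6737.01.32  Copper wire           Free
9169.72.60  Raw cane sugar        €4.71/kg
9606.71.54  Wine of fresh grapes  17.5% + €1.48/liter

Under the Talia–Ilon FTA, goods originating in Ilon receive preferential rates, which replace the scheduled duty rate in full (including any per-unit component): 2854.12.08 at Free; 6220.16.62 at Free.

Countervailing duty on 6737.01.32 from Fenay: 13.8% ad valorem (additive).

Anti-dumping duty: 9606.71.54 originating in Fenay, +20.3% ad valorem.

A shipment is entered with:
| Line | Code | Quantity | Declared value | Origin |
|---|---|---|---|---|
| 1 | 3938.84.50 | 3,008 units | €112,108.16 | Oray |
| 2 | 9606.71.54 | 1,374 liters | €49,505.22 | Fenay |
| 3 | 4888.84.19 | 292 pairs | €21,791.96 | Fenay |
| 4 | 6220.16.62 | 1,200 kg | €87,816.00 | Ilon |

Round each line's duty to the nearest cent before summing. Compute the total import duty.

€41,466.64

Line 1 (3938.84.50, Oray, 3,008 units, €112,108.16):
Base rate for 3938.84.50 is 17% + €0.48/unit.
Duty = €112,108.16 × 17% + 3,008 × €0.48 = €20,502.23.
Line 2 (9606.71.54, Fenay, 1,374 liters, €49,505.22):
Base rate for 9606.71.54 is 17.5% + €1.48/liter.
Additional duty on 9606.71.54 from Fenay: +20.3%. Applied ad valorem rate: 17.5% + 20.3% = 37.8%.
Duty = €49,505.22 × 37.8% + 1,374 × €1.48 = €20,746.49.
Line 3 (4888.84.19, Fenay, 292 pairs, €21,791.96):
Base rate for 4888.84.19 is 1%.
Duty = €21,791.96 × 1% = €217.92.
Line 4 (6220.16.62, Ilon, 1,200 kg, €87,816.00):
Base rate for 6220.16.62 is €1.63/kg.
Origin Ilon qualifies under the Talia–Ilon agreement and 6220.16.62 is covered: preferential rate Free applies instead.
Duty = €87,816.00 × 0% = €0.00.
Total = €20,502.23 + €20,746.49 + €217.92 + €0.00 = €41,466.64.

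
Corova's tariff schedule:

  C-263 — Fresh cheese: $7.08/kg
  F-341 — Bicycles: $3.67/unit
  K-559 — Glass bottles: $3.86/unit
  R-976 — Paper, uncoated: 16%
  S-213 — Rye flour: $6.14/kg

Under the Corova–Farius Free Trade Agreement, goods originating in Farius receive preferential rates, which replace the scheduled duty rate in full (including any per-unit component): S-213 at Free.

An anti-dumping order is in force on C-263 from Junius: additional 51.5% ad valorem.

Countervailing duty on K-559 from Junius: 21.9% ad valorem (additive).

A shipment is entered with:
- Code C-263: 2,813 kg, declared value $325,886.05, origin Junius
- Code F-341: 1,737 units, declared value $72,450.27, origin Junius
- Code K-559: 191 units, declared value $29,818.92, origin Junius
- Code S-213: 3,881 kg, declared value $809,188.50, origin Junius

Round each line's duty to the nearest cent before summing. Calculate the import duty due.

$225,219.09

Line 1 (C-263, Junius, 2,813 kg, $325,886.05):
Base rate for C-263 is $7.08/kg.
Additional duty on C-263 from Junius: +51.5% ad valorem. Applied ad valorem rate = 51.5%.
Duty = $325,886.05 × 51.5% + 2,813 × $7.08 = $187,747.36.
Line 2 (F-341, Junius, 1,737 units, $72,450.27):
Base rate for F-341 is $3.67/unit.
Duty = 1,737 × $3.67 = $6,374.79.
Line 3 (K-559, Junius, 191 units, $29,818.92):
Base rate for K-559 is $3.86/unit.
Additional duty on K-559 from Junius: +21.9% ad valorem. Applied ad valorem rate = 21.9%.
Duty = $29,818.92 × 21.9% + 191 × $3.86 = $7,267.60.
Line 4 (S-213, Junius, 3,881 kg, $809,188.50):
Base rate for S-213 is $6.14/kg.
S-213 has an FTA preferential rate, but origin Junius is not Farius; base rate stands.
Duty = 3,881 × $6.14 = $23,829.34.
Total = $187,747.36 + $6,374.79 + $7,267.60 + $23,829.34 = $225,219.09.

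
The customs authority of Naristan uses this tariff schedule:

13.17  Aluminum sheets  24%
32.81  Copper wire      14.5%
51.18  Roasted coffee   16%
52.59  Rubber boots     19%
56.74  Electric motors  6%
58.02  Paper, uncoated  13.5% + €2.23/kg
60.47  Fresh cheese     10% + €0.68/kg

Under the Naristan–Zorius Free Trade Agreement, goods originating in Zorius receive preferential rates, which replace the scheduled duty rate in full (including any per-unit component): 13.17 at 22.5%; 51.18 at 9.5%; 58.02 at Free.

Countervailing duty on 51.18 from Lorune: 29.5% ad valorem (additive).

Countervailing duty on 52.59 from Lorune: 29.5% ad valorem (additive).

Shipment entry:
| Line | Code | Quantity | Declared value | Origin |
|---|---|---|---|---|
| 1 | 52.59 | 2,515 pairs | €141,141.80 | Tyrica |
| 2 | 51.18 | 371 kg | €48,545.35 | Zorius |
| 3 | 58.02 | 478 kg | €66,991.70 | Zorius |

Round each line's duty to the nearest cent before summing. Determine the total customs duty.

€31,428.75

Line 1 (52.59, Tyrica, 2,515 pairs, €141,141.80):
Base rate for 52.59 is 19%.
The additional-duty order on 52.59 targets Lorune, not Tyrica; it does not apply.
Duty = €141,141.80 × 19% = €26,816.94.
Line 2 (51.18, Zorius, 371 kg, €48,545.35):
Base rate for 51.18 is 16%.
Origin Zorius qualifies under the Naristan–Zorius agreement and 51.18 is covered: preferential rate 9.5% applies instead.
The additional-duty order on 51.18 targets Lorune, not Zorius; it does not apply.
Duty = €48,545.35 × 9.5% = €4,611.81.
Line 3 (58.02, Zorius, 478 kg, €66,991.70):
Base rate for 58.02 is 13.5% + €2.23/kg.
Origin Zorius qualifies under the Naristan–Zorius agreement and 58.02 is covered: preferential rate Free applies instead.
Duty = €66,991.70 × 0% = €0.00.
Total = €26,816.94 + €4,611.81 + €0.00 = €31,428.75.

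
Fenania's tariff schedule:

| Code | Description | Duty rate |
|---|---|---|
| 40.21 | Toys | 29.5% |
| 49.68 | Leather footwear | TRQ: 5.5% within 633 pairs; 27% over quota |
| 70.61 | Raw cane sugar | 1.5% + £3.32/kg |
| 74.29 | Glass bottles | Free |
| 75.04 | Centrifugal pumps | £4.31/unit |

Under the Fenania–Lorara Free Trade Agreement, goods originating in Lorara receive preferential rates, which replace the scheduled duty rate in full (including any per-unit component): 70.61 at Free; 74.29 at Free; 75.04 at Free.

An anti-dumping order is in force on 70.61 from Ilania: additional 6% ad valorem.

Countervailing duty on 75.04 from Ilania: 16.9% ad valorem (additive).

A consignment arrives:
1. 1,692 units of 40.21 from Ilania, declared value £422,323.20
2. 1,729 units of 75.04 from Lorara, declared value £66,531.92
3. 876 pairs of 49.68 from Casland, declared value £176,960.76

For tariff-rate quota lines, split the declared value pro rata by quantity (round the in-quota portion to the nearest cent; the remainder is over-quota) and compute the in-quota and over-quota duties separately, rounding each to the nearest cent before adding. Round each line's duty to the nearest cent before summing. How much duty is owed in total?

£144,872.20

Line 1 (40.21, Ilania, 1,692 units, £422,323.20):
Base rate for 40.21 is 29.5%.
Duty = £422,323.20 × 29.5% = £124,585.34.
Line 2 (75.04, Lorara, 1,729 units, £66,531.92):
Base rate for 75.04 is £4.31/unit.
Origin Lorara qualifies under the Fenania–Lorara agreement and 75.04 is covered: preferential rate Free applies instead.
The additional-duty order on 75.04 targets Ilania, not Lorara; it does not apply.
Duty = £66,531.92 × 0% = £0.00.
Line 3 (49.68, Casland, 876 pairs, £176,960.76):
Code 49.68 is under a tariff-rate quota (threshold 633 pairs). In-quota: 633 pairs at 5.5%; over-quota: 243 pairs at 27%.
Pro-rata value split: in-quota = £176,960.76 × 633/876 = £127,872.33; over-quota = £176,960.76 − £127,872.33 = £49,088.43.
In-quota duty = £127,872.33 × 5.5% = £7,032.98. Over-quota duty = £49,088.43 × 27% = £13,253.88.
Line duty = £7,032.98 + £13,253.88 = £20,286.86.
Total = £124,585.34 + £0.00 + £20,286.86 = £144,872.20.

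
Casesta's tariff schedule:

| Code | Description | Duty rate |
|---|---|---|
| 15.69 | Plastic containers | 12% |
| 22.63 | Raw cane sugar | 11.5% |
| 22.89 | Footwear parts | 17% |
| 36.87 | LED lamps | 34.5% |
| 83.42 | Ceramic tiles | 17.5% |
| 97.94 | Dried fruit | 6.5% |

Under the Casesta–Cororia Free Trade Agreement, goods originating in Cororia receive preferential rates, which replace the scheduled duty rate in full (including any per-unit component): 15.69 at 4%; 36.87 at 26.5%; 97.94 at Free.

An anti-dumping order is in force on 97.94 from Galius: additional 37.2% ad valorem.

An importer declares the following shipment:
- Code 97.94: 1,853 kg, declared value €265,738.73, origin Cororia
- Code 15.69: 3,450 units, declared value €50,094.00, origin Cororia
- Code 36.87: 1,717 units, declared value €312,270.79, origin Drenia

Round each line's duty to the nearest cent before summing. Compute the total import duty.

Line 1 (97.94, Cororia, 1,853 kg, €265,738.73):
Base rate for 97.94 is 6.5%.
Origin Cororia qualifies under the Casesta–Cororia agreement and 97.94 is covered: preferential rate Free applies instead.
The additional-duty order on 97.94 targets Galius, not Cororia; it does not apply.
Duty = €265,738.73 × 0% = €0.00.
Line 2 (15.69, Cororia, 3,450 units, €50,094.00):
Base rate for 15.69 is 12%.
Origin Cororia qualifies under the Casesta–Cororia agreement and 15.69 is covered: preferential rate 4% applies instead.
Duty = €50,094.00 × 4% = €2,003.76.
Line 3 (36.87, Drenia, 1,717 units, €312,270.79):
Base rate for 36.87 is 34.5%.
36.87 has an FTA preferential rate, but origin Drenia is not Cororia; base rate stands.
Duty = €312,270.79 × 34.5% = €107,733.42.
Total = €0.00 + €2,003.76 + €107,733.42 = €109,737.18.

€109,737.18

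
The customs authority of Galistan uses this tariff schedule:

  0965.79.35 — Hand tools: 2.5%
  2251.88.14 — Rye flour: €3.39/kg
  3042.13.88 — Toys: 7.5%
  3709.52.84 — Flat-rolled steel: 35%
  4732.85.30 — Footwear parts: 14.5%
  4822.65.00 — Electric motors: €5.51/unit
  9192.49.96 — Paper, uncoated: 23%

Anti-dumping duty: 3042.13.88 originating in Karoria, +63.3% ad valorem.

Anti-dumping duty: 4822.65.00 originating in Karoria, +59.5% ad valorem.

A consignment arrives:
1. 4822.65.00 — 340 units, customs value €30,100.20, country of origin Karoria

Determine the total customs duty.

Line 1 (4822.65.00, Karoria, 340 units, €30,100.20):
Base rate for 4822.65.00 is €5.51/unit.
Additional duty on 4822.65.00 from Karoria: +59.5% ad valorem. Applied ad valorem rate = 59.5%.
Duty = €30,100.20 × 59.5% + 340 × €5.51 = €19,783.02.

€19,783.02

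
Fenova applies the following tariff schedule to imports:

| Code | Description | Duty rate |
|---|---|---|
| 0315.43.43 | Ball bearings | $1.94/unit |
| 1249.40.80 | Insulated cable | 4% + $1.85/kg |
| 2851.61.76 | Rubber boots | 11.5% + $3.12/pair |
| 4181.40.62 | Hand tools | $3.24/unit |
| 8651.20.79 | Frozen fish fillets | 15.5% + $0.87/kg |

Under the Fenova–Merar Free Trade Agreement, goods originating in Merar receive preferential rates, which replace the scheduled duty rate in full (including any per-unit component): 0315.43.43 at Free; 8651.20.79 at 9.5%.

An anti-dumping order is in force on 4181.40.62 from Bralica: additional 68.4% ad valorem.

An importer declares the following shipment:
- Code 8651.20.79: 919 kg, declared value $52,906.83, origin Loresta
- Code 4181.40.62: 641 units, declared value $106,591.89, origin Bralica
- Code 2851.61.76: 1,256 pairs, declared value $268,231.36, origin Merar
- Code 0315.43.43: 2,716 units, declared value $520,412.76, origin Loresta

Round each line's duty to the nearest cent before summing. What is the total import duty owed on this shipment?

$124,020.15

Line 1 (8651.20.79, Loresta, 919 kg, $52,906.83):
Base rate for 8651.20.79 is 15.5% + $0.87/kg.
8651.20.79 has an FTA preferential rate, but origin Loresta is not Merar; base rate stands.
Duty = $52,906.83 × 15.5% + 919 × $0.87 = $9,000.09.
Line 2 (4181.40.62, Bralica, 641 units, $106,591.89):
Base rate for 4181.40.62 is $3.24/unit.
Additional duty on 4181.40.62 from Bralica: +68.4% ad valorem. Applied ad valorem rate = 68.4%.
Duty = $106,591.89 × 68.4% + 641 × $3.24 = $74,985.69.
Line 3 (2851.61.76, Merar, 1,256 pairs, $268,231.36):
Base rate for 2851.61.76 is 11.5% + $3.12/pair.
Origin Merar is the FTA partner but 2851.61.76 is not on the preference list; base rate stands.
Duty = $268,231.36 × 11.5% + 1,256 × $3.12 = $34,765.33.
Line 4 (0315.43.43, Loresta, 2,716 units, $520,412.76):
Base rate for 0315.43.43 is $1.94/unit.
0315.43.43 has an FTA preferential rate, but origin Loresta is not Merar; base rate stands.
Duty = 2,716 × $1.94 = $5,269.04.
Total = $9,000.09 + $74,985.69 + $34,765.33 + $5,269.04 = $124,020.15.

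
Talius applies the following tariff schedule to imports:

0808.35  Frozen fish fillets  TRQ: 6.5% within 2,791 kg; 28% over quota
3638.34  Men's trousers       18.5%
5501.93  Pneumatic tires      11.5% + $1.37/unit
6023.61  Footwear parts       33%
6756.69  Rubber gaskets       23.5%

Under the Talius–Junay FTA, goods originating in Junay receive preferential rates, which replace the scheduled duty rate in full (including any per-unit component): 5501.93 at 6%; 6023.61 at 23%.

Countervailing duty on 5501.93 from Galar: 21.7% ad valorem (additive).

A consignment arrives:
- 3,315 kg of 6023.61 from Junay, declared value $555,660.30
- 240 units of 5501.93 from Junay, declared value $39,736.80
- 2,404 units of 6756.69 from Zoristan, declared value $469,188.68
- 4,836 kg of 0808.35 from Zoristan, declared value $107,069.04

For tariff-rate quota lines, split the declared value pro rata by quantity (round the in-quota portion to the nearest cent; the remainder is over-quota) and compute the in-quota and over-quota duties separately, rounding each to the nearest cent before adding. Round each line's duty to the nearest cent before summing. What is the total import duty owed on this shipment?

Line 1 (6023.61, Junay, 3,315 kg, $555,660.30):
Base rate for 6023.61 is 33%.
Origin Junay qualifies under the Talius–Junay agreement and 6023.61 is covered: preferential rate 23% applies instead.
Duty = $555,660.30 × 23% = $127,801.87.
Line 2 (5501.93, Junay, 240 units, $39,736.80):
Base rate for 5501.93 is 11.5% + $1.37/unit.
Origin Junay qualifies under the Talius–Junay agreement and 5501.93 is covered: preferential rate 6% applies instead.
The additional-duty order on 5501.93 targets Galar, not Junay; it does not apply.
Duty = $39,736.80 × 6% = $2,384.21.
Line 3 (6756.69, Zoristan, 2,404 units, $469,188.68):
Base rate for 6756.69 is 23.5%.
Duty = $469,188.68 × 23.5% = $110,259.34.
Line 4 (0808.35, Zoristan, 4,836 kg, $107,069.04):
Code 0808.35 is under a tariff-rate quota (threshold 2,791 kg). In-quota: 2,791 kg at 6.5%; over-quota: 2,045 kg at 28%.
Pro-rata value split: in-quota = $107,069.04 × 2,791/4,836 = $61,792.74; over-quota = $107,069.04 − $61,792.74 = $45,276.30.
In-quota duty = $61,792.74 × 6.5% = $4,016.53. Over-quota duty = $45,276.30 × 28% = $12,677.36.
Line duty = $4,016.53 + $12,677.36 = $16,693.89.
Total = $127,801.87 + $2,384.21 + $110,259.34 + $16,693.89 = $257,139.31.

$257,139.31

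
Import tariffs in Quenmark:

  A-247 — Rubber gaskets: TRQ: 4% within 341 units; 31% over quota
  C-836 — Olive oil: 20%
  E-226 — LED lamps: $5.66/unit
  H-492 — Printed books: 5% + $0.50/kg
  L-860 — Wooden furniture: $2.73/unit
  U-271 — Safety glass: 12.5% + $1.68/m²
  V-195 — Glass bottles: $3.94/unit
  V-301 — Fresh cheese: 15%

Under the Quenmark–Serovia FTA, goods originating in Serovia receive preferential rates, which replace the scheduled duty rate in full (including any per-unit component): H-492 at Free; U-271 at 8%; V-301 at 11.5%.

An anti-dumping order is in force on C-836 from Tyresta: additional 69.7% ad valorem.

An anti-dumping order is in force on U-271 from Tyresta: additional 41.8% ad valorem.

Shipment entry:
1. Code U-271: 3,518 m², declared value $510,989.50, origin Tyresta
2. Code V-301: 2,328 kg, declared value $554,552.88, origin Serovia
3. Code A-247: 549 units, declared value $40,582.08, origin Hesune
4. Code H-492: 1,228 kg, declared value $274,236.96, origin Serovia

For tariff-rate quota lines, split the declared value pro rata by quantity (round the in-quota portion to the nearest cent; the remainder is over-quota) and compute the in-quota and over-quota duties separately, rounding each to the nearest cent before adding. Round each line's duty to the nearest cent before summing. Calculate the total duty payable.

Line 1 (U-271, Tyresta, 3,518 m², $510,989.50):
Base rate for U-271 is 12.5% + $1.68/m².
U-271 has an FTA preferential rate, but origin Tyresta is not Serovia; base rate stands.
Additional duty on U-271 from Tyresta: +41.8%. Applied ad valorem rate: 12.5% + 41.8% = 54.3%.
Duty = $510,989.50 × 54.3% + 3,518 × $1.68 = $283,377.54.
Line 2 (V-301, Serovia, 2,328 kg, $554,552.88):
Base rate for V-301 is 15%.
Origin Serovia qualifies under the Quenmark–Serovia agreement and V-301 is covered: preferential rate 11.5% applies instead.
Duty = $554,552.88 × 11.5% = $63,773.58.
Line 3 (A-247, Hesune, 549 units, $40,582.08):
Code A-247 is under a tariff-rate quota (threshold 341 units). In-quota: 341 units at 4%; over-quota: 208 units at 31%.
Pro-rata value split: in-quota = $40,582.08 × 341/549 = $25,206.72; over-quota = $40,582.08 − $25,206.72 = $15,375.36.
In-quota duty = $25,206.72 × 4% = $1,008.27. Over-quota duty = $15,375.36 × 31% = $4,766.36.
Line duty = $1,008.27 + $4,766.36 = $5,774.63.
Line 4 (H-492, Serovia, 1,228 kg, $274,236.96):
Base rate for H-492 is 5% + $0.50/kg.
Origin Serovia qualifies under the Quenmark–Serovia agreement and H-492 is covered: preferential rate Free applies instead.
Duty = $274,236.96 × 0% = $0.00.
Total = $283,377.54 + $63,773.58 + $5,774.63 + $0.00 = $352,925.75.

$352,925.75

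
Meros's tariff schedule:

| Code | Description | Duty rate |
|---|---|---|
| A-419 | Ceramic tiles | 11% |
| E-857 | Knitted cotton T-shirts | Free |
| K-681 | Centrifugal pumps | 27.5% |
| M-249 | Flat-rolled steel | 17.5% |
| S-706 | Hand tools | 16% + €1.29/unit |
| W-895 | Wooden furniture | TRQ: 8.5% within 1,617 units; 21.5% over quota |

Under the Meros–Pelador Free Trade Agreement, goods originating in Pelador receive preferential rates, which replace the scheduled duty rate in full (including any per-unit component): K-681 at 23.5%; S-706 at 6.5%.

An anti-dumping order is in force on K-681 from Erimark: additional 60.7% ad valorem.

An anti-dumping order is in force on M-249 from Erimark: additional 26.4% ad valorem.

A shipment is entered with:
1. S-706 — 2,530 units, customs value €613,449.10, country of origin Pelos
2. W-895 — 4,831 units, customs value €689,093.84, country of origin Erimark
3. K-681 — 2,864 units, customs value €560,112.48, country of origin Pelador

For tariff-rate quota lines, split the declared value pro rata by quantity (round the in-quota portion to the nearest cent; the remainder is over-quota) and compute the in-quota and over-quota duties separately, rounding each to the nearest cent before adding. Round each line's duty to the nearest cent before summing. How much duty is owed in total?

Line 1 (S-706, Pelos, 2,530 units, €613,449.10):
Base rate for S-706 is 16% + €1.29/unit.
S-706 has an FTA preferential rate, but origin Pelos is not Pelador; base rate stands.
Duty = €613,449.10 × 16% + 2,530 × €1.29 = €101,415.56.
Line 2 (W-895, Erimark, 4,831 units, €689,093.84):
Code W-895 is under a tariff-rate quota (threshold 1,617 units). In-quota: 1,617 units at 8.5%; over-quota: 3,214 units at 21.5%.
Pro-rata value split: in-quota = €689,093.84 × 1,617/4,831 = €230,648.88; over-quota = €689,093.84 − €230,648.88 = €458,444.96.
In-quota duty = €230,648.88 × 8.5% = €19,605.15. Over-quota duty = €458,444.96 × 21.5% = €98,565.67.
Line duty = €19,605.15 + €98,565.67 = €118,170.82.
Line 3 (K-681, Pelador, 2,864 units, €560,112.48):
Base rate for K-681 is 27.5%.
Origin Pelador qualifies under the Meros–Pelador agreement and K-681 is covered: preferential rate 23.5% applies instead.
The additional-duty order on K-681 targets Erimark, not Pelador; it does not apply.
Duty = €560,112.48 × 23.5% = €131,626.43.
Total = €101,415.56 + €118,170.82 + €131,626.43 = €351,212.81.

€351,212.81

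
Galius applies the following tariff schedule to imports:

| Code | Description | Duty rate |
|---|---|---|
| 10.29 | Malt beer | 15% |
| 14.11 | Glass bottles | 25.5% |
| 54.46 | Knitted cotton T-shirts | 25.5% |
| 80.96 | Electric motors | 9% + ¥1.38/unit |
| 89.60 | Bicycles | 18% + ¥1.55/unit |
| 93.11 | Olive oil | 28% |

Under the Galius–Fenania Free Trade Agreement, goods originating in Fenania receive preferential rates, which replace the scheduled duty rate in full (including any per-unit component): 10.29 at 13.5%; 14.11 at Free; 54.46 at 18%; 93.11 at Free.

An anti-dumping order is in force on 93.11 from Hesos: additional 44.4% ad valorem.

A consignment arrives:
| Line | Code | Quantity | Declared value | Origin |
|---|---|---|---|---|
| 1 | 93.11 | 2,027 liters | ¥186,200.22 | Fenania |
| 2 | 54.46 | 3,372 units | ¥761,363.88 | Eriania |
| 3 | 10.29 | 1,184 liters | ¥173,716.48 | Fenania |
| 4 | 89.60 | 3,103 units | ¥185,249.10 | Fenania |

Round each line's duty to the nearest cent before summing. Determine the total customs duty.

Line 1 (93.11, Fenania, 2,027 liters, ¥186,200.22):
Base rate for 93.11 is 28%.
Origin Fenania qualifies under the Galius–Fenania agreement and 93.11 is covered: preferential rate Free applies instead.
The additional-duty order on 93.11 targets Hesos, not Fenania; it does not apply.
Duty = ¥186,200.22 × 0% = ¥0.00.
Line 2 (54.46, Eriania, 3,372 units, ¥761,363.88):
Base rate for 54.46 is 25.5%.
54.46 has an FTA preferential rate, but origin Eriania is not Fenania; base rate stands.
Duty = ¥761,363.88 × 25.5% = ¥194,147.79.
Line 3 (10.29, Fenania, 1,184 liters, ¥173,716.48):
Base rate for 10.29 is 15%.
Origin Fenania qualifies under the Galius–Fenania agreement and 10.29 is covered: preferential rate 13.5% applies instead.
Duty = ¥173,716.48 × 13.5% = ¥23,451.72.
Line 4 (89.60, Fenania, 3,103 units, ¥185,249.10):
Base rate for 89.60 is 18% + ¥1.55/unit.
Origin Fenania is the FTA partner but 89.60 is not on the preference list; base rate stands.
Duty = ¥185,249.10 × 18% + 3,103 × ¥1.55 = ¥38,154.49.
Total = ¥0.00 + ¥194,147.79 + ¥23,451.72 + ¥38,154.49 = ¥255,754.00.

¥255,754.00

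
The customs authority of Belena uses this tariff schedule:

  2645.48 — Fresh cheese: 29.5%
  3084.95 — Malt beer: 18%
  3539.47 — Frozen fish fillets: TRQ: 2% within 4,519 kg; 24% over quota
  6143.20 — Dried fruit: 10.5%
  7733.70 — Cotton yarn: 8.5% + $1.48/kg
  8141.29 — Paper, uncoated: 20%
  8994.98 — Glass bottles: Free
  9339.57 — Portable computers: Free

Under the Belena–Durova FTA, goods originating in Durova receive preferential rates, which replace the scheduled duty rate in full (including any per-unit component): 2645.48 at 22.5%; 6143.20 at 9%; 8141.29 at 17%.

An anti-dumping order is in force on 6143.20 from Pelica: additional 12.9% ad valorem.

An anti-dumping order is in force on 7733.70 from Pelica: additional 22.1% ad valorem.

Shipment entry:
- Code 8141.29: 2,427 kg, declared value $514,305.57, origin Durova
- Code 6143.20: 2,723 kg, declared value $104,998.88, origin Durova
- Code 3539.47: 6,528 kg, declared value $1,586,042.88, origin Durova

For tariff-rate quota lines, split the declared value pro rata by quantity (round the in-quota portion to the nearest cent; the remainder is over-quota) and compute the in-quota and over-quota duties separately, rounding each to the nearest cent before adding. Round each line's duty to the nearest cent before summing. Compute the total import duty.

$235,986.16

Line 1 (8141.29, Durova, 2,427 kg, $514,305.57):
Base rate for 8141.29 is 20%.
Origin Durova qualifies under the Belena–Durova agreement and 8141.29 is covered: preferential rate 17% applies instead.
Duty = $514,305.57 × 17% = $87,431.95.
Line 2 (6143.20, Durova, 2,723 kg, $104,998.88):
Base rate for 6143.20 is 10.5%.
Origin Durova qualifies under the Belena–Durova agreement and 6143.20 is covered: preferential rate 9% applies instead.
The additional-duty order on 6143.20 targets Pelica, not Durova; it does not apply.
Duty = $104,998.88 × 9% = $9,449.90.
Line 3 (3539.47, Durova, 6,528 kg, $1,586,042.88):
Code 3539.47 is under a tariff-rate quota (threshold 4,519 kg). In-quota: 4,519 kg at 2%; over-quota: 2,009 kg at 24%.
Pro-rata value split: in-quota = $1,586,042.88 × 4,519/6,528 = $1,097,936.24; over-quota = $1,586,042.88 − $1,097,936.24 = $488,106.64.
In-quota duty = $1,097,936.24 × 2% = $21,958.72. Over-quota duty = $488,106.64 × 24% = $117,145.59.
Line duty = $21,958.72 + $117,145.59 = $139,104.31.
Total = $87,431.95 + $9,449.90 + $139,104.31 = $235,986.16.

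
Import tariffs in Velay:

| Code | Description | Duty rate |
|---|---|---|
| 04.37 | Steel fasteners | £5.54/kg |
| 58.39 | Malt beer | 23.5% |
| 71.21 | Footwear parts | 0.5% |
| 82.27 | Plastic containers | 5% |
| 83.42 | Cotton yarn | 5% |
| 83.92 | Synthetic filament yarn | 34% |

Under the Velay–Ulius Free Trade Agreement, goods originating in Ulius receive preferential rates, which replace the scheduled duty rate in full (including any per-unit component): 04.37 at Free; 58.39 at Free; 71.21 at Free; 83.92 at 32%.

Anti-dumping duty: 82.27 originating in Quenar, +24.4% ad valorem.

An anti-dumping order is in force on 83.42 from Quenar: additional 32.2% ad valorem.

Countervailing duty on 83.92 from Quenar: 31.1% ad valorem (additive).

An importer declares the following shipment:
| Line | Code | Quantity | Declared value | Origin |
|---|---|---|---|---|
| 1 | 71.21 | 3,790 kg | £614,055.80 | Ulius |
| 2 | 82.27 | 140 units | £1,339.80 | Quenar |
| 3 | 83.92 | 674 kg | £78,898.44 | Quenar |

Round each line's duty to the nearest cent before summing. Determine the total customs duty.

£51,756.78

Line 1 (71.21, Ulius, 3,790 kg, £614,055.80):
Base rate for 71.21 is 0.5%.
Origin Ulius qualifies under the Velay–Ulius agreement and 71.21 is covered: preferential rate Free applies instead.
Duty = £614,055.80 × 0% = £0.00.
Line 2 (82.27, Quenar, 140 units, £1,339.80):
Base rate for 82.27 is 5%.
Additional duty on 82.27 from Quenar: +24.4%. Applied ad valorem rate: 5% + 24.4% = 29.4%.
Duty = £1,339.80 × 29.4% = £393.90.
Line 3 (83.92, Quenar, 674 kg, £78,898.44):
Base rate for 83.92 is 34%.
83.92 has an FTA preferential rate, but origin Quenar is not Ulius; base rate stands.
Additional duty on 83.92 from Quenar: +31.1%. Applied ad valorem rate: 34% + 31.1% = 65.1%.
Duty = £78,898.44 × 65.1% = £51,362.88.
Total = £0.00 + £393.90 + £51,362.88 = £51,756.78.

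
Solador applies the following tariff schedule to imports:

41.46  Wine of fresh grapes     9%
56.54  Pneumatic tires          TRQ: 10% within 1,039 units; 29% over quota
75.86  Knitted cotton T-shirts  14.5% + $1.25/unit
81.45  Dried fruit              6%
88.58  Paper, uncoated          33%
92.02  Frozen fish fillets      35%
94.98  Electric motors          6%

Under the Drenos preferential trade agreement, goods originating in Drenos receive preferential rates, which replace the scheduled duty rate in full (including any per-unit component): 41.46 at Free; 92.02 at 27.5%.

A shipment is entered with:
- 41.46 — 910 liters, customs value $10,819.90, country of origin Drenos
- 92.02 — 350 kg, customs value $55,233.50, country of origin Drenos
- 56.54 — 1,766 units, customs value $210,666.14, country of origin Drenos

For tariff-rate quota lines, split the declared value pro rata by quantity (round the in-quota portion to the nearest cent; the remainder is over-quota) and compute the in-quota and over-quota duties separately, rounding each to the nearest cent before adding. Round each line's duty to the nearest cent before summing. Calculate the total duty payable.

Line 1 (41.46, Drenos, 910 liters, $10,819.90):
Base rate for 41.46 is 9%.
Origin Drenos qualifies under the Solador–Drenos agreement and 41.46 is covered: preferential rate Free applies instead.
Duty = $10,819.90 × 0% = $0.00.
Line 2 (92.02, Drenos, 350 kg, $55,233.50):
Base rate for 92.02 is 35%.
Origin Drenos qualifies under the Solador–Drenos agreement and 92.02 is covered: preferential rate 27.5% applies instead.
Duty = $55,233.50 × 27.5% = $15,189.21.
Line 3 (56.54, Drenos, 1,766 units, $210,666.14):
Code 56.54 is under a tariff-rate quota (threshold 1,039 units). In-quota: 1,039 units at 10%; over-quota: 727 units at 29%.
Pro-rata value split: in-quota = $210,666.14 × 1,039/1,766 = $123,942.31; over-quota = $210,666.14 − $123,942.31 = $86,723.83.
In-quota duty = $123,942.31 × 10% = $12,394.23. Over-quota duty = $86,723.83 × 29% = $25,149.91.
Line duty = $12,394.23 + $25,149.91 = $37,544.14.
Total = $0.00 + $15,189.21 + $37,544.14 = $52,733.35.

$52,733.35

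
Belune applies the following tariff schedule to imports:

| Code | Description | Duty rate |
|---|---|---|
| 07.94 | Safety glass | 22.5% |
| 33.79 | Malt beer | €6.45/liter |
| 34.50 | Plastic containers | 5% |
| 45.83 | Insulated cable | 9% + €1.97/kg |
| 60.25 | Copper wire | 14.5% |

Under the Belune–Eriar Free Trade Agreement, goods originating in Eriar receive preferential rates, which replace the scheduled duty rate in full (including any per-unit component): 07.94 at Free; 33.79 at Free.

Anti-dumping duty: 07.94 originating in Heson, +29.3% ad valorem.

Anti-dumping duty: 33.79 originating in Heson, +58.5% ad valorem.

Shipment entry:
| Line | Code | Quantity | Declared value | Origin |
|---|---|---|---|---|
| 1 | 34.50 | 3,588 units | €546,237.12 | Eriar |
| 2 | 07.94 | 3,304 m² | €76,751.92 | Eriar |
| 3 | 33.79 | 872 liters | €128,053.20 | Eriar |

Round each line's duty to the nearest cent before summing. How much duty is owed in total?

€27,311.86

Line 1 (34.50, Eriar, 3,588 units, €546,237.12):
Base rate for 34.50 is 5%.
Origin Eriar is the FTA partner but 34.50 is not on the preference list; base rate stands.
Duty = €546,237.12 × 5% = €27,311.86.
Line 2 (07.94, Eriar, 3,304 m², €76,751.92):
Base rate for 07.94 is 22.5%.
Origin Eriar qualifies under the Belune–Eriar agreement and 07.94 is covered: preferential rate Free applies instead.
The additional-duty order on 07.94 targets Heson, not Eriar; it does not apply.
Duty = €76,751.92 × 0% = €0.00.
Line 3 (33.79, Eriar, 872 liters, €128,053.20):
Base rate for 33.79 is €6.45/liter.
Origin Eriar qualifies under the Belune–Eriar agreement and 33.79 is covered: preferential rate Free applies instead.
The additional-duty order on 33.79 targets Heson, not Eriar; it does not apply.
Duty = €128,053.20 × 0% = €0.00.
Total = €27,311.86 + €0.00 + €0.00 = €27,311.86.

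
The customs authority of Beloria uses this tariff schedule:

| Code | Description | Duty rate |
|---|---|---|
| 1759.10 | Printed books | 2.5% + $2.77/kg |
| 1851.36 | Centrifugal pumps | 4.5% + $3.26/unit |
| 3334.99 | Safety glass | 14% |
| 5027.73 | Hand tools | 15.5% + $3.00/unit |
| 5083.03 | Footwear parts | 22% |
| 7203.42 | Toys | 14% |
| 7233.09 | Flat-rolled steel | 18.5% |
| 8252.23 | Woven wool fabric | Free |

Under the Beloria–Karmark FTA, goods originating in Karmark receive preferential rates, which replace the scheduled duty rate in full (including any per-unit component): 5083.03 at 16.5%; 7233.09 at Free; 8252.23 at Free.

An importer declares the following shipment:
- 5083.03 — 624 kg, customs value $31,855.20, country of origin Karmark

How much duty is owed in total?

Line 1 (5083.03, Karmark, 624 kg, $31,855.20):
Base rate for 5083.03 is 22%.
Origin Karmark qualifies under the Beloria–Karmark agreement and 5083.03 is covered: preferential rate 16.5% applies instead.
Duty = $31,855.20 × 16.5% = $5,256.11.

$5,256.11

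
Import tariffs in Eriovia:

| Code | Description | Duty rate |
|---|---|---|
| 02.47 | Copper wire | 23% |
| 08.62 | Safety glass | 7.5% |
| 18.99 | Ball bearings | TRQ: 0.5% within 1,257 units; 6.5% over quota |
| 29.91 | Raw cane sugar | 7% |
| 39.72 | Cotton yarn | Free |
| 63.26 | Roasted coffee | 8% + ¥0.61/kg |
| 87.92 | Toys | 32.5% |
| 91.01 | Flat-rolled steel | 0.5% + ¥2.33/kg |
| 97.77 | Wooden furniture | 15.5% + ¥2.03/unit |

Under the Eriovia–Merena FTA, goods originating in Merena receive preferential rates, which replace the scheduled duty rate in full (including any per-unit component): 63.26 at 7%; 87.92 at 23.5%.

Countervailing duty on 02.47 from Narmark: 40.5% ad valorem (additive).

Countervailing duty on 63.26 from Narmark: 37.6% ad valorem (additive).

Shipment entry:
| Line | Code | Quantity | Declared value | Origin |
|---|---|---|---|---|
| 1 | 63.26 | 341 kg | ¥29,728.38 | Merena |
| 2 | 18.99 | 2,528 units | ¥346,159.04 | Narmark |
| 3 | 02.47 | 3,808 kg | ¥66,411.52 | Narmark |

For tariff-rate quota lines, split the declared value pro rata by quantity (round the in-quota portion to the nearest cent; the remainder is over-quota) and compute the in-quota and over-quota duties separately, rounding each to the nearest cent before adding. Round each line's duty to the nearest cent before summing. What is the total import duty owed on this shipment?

Line 1 (63.26, Merena, 341 kg, ¥29,728.38):
Base rate for 63.26 is 8% + ¥0.61/kg.
Origin Merena qualifies under the Eriovia–Merena agreement and 63.26 is covered: preferential rate 7% applies instead.
The additional-duty order on 63.26 targets Narmark, not Merena; it does not apply.
Duty = ¥29,728.38 × 7% = ¥2,080.99.
Line 2 (18.99, Narmark, 2,528 units, ¥346,159.04):
Code 18.99 is under a tariff-rate quota (threshold 1,257 units). In-quota: 1,257 units at 0.5%; over-quota: 1,271 units at 6.5%.
Pro-rata value split: in-quota = ¥346,159.04 × 1,257/2,528 = ¥172,121.01; over-quota = ¥346,159.04 − ¥172,121.01 = ¥174,038.03.
In-quota duty = ¥172,121.01 × 0.5% = ¥860.61. Over-quota duty = ¥174,038.03 × 6.5% = ¥11,312.47.
Line duty = ¥860.61 + ¥11,312.47 = ¥12,173.08.
Line 3 (02.47, Narmark, 3,808 kg, ¥66,411.52):
Base rate for 02.47 is 23%.
Additional duty on 02.47 from Narmark: +40.5%. Applied ad valorem rate: 23% + 40.5% = 63.5%.
Duty = ¥66,411.52 × 63.5% = ¥42,171.32.
Total = ¥2,080.99 + ¥12,173.08 + ¥42,171.32 = ¥56,425.39.

¥56,425.39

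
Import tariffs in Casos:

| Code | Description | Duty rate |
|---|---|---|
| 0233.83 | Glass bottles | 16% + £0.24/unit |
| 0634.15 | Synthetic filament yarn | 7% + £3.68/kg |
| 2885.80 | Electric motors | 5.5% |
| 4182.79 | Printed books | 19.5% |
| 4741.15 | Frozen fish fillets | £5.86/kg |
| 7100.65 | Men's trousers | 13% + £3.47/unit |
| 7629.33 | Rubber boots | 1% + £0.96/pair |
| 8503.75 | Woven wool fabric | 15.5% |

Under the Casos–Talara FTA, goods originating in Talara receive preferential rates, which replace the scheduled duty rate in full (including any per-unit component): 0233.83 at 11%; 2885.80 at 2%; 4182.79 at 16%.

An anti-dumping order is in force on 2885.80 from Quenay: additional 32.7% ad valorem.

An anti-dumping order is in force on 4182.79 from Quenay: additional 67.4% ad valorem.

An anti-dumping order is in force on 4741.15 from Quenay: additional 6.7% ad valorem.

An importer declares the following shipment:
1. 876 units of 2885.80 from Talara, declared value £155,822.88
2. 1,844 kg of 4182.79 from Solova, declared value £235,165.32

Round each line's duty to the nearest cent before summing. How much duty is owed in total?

£48,973.70

Line 1 (2885.80, Talara, 876 units, £155,822.88):
Base rate for 2885.80 is 5.5%.
Origin Talara qualifies under the Casos–Talara agreement and 2885.80 is covered: preferential rate 2% applies instead.
The additional-duty order on 2885.80 targets Quenay, not Talara; it does not apply.
Duty = £155,822.88 × 2% = £3,116.46.
Line 2 (4182.79, Solova, 1,844 kg, £235,165.32):
Base rate for 4182.79 is 19.5%.
4182.79 has an FTA preferential rate, but origin Solova is not Talara; base rate stands.
The additional-duty order on 4182.79 targets Quenay, not Solova; it does not apply.
Duty = £235,165.32 × 19.5% = £45,857.24.
Total = £3,116.46 + £45,857.24 = £48,973.70.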